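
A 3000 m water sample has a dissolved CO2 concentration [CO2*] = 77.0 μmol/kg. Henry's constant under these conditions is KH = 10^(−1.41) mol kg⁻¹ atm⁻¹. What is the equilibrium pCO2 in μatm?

KH = 10^(−1.41) = 3.890×10^-2 mol kg⁻¹ atm⁻¹
pCO2 = [CO2*]/KH = 77.0×10^-6 / 3.890×10^-2 = 1.98×10^-3 atm = 1980 μatm

pCO2 = 1980 μatm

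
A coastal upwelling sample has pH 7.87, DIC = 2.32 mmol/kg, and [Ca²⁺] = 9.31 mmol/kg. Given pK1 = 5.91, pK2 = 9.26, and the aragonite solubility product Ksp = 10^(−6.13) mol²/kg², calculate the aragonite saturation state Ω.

Ω = 1.13

α₂ = 1 / (1 + [H⁺]/K2 + [H⁺]²/(K1K2)) = 1 / (1 + 10^+1.39 + 10^-0.57)
   = 1 / (1 + 24.547 + 0.26915) = 1/25.816 = 0.03874
[CO3²⁻] = α₂ × DIC = 0.03874 × 2.32 = 0.08987 mmol/kg
Ksp = 10^(−6.13) = 7.413×10^-7
Ω = [Ca²⁺][CO3²⁻]/Ksp = (9.31×10^-3)(8.987×10^-5) / 7.413×10^-7 = 1.13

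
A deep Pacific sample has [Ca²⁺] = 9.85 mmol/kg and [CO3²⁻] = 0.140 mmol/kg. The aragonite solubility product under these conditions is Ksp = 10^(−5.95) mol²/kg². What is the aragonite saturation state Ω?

Ksp = 10^(−5.95) = 1.122×10^-6
Ω = [Ca²⁺][CO3²⁻]/Ksp = (9.85×10^-3)(0.140×10^-3) / 1.122×10^-6 = 1.23

Ω = 1.23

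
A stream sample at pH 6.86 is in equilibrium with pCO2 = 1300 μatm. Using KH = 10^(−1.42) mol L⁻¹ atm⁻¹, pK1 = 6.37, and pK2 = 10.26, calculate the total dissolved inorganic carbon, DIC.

DIC = 0.202 mmol/L

[CO2*] = KH · pCO2 = 10^(−1.42) × 1300×10^-6 = 4.942×10^-5 mol/L
α₀ = 1/(1 + K1/[H⁺] + K1K2/[H⁺]²) = 1/(1 + 10^+0.49 + 10^-2.91) = 0.2444
DIC = [CO2*]/α₀ = 4.942×10^-5 / 0.2444 = 0.202 mmol/L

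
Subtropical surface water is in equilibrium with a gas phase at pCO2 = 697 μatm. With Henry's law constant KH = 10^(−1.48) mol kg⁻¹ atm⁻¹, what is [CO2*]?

KH = 10^(−1.48) = 3.311×10^-2 mol kg⁻¹ atm⁻¹
[CO2*] = KH · pCO2 = 3.311×10^-2 × 697×10^-6 atm = 2.31×10^-5 mol/kg

[CO2*] = 23.1 μmol/kg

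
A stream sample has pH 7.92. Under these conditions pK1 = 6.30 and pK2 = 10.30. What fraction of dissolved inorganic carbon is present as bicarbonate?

α₁ = 0.973

α₁ = 1 / (1 + [H⁺]/K1 + K2/[H⁺]) = 1 / (1 + 10^-1.62 + 10^-2.38)
   = 1 / (1 + 0.023988 + 0.0041687) = 1/1.0282 = 0.9726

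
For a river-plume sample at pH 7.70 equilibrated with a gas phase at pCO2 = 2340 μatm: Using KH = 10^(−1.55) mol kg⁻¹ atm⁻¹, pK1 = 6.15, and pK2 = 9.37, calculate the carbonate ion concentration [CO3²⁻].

[CO3²⁻] = 0.0500 mmol/kg

[CO2*] = KH · pCO2 = 10^(−1.55) × 2340×10^-6 = 6.595×10^-5 mol/kg
α₀ = 1/(1 + K1/[H⁺] + K1K2/[H⁺]²) = 1/(1 + 10^+1.55 + 10^-0.12) = 0.02685
DIC = [CO2*]/α₀ = 6.595×10^-5 / 0.02685 = 2.456 mmol/kg
[CO3²⁻] = α₂·DIC; α₂ = 0.02037, so [CO3²⁻] = 0.02037 × 2.456 = 0.0500 mmol/kg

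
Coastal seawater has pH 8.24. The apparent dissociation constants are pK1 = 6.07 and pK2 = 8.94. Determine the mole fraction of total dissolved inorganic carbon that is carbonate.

α₂ = 1 / (1 + [H⁺]/K2 + [H⁺]²/(K1K2)) = 1 / (1 + 10^+0.70 + 10^-1.47)
   = 1 / (1 + 5.0119 + 0.033884) = 1/6.0458 = 0.1654

α₂ = 0.165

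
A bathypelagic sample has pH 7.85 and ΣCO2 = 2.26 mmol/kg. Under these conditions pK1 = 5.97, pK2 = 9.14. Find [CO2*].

α₀ = 1 / (1 + K1/[H⁺] + K1K2/[H⁺]²) = 1 / (1 + 10^+1.88 + 10^+0.59)
   = 1 / (1 + 75.858 + 3.8905) = 1/80.748 = 0.01238
[CO2*] = α₀ × DIC = 0.01238 × 2.26 = 0.0280 mmol/kg

[CO2*] = 0.0280 mmol/kg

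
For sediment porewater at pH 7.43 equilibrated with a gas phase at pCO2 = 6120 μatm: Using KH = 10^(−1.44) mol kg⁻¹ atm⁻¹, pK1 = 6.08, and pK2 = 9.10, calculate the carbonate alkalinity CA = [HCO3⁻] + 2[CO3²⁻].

[CO2*] = KH · pCO2 = 10^(−1.44) × 6120×10^-6 = 2.222×10^-4 mol/kg
α₀ = 1/(1 + K1/[H⁺] + K1K2/[H⁺]²) = 1/(1 + 10^+1.35 + 10^-0.32) = 0.04190
DIC = [CO2*]/α₀ = 2.222×10^-4 / 0.04190 = 5.303 mmol/kg
CA = (α₁ + 2α₂)·DIC = (0.9380 + 2×0.02006) × 5.303 = 5.19 mmol/kg

CA = 5.19 mmol/kg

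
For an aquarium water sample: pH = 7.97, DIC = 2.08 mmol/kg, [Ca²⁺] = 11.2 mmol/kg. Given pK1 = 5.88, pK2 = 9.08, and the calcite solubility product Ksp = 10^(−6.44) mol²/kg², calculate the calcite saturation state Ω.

Ω = 4.59

α₂ = 1 / (1 + [H⁺]/K2 + [H⁺]²/(K1K2)) = 1 / (1 + 10^+1.11 + 10^-0.98)
   = 1 / (1 + 12.882 + 0.10471) = 1/13.987 = 0.07149
[CO3²⁻] = α₂ × DIC = 0.07149 × 2.08 = 0.1487 mmol/kg
Ksp = 10^(−6.44) = 3.631×10^-7
Ω = [Ca²⁺][CO3²⁻]/Ksp = (11.2×10^-3)(1.487×10^-4) / 3.631×10^-7 = 4.59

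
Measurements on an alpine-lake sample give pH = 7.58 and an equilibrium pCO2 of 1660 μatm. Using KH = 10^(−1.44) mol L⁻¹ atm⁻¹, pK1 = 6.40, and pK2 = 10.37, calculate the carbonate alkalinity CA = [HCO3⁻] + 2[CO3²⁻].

CA = 0.915 mmol/L

[CO2*] = KH · pCO2 = 10^(−1.44) × 1660×10^-6 = 6.027×10^-5 mol/L
α₀ = 1/(1 + K1/[H⁺] + K1K2/[H⁺]²) = 1/(1 + 10^+1.18 + 10^-1.61) = 0.06188
DIC = [CO2*]/α₀ = 6.027×10^-5 / 0.06188 = 0.9740 mmol/L
CA = (α₁ + 2α₂)·DIC = (0.9366 + 2×0.001519) × 0.9740 = 0.915 mmol/L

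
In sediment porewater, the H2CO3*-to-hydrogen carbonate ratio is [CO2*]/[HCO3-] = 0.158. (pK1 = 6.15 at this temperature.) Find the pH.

pH = 6.95

From K1 = [H⁺][HCO3-]/[CO2*]:  pH = pK1 − log₁₀([CO2*]/[HCO3-])
log₁₀(0.158) = -0.801
pH = 6.15 − (-0.801) = 6.95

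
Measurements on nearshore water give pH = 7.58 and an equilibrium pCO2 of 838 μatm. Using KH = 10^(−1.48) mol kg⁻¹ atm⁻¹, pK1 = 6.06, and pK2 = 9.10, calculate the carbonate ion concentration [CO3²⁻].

[CO3²⁻] = 0.0277 mmol/kg

[CO2*] = KH · pCO2 = 10^(−1.48) × 838×10^-6 = 2.775×10^-5 mol/kg
α₀ = 1/(1 + K1/[H⁺] + K1K2/[H⁺]²) = 1/(1 + 10^+1.52 + 10^+0.00) = 0.02848
DIC = [CO2*]/α₀ = 2.775×10^-5 / 0.02848 = 0.9743 mmol/kg
[CO3²⁻] = α₂·DIC; α₂ = 0.02848, so [CO3²⁻] = 0.02848 × 0.9743 = 0.0277 mmol/kg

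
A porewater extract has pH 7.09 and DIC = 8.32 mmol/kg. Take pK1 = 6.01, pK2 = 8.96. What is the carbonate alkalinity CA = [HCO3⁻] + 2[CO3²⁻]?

CA = [HCO3⁻] + 2[CO3²⁻] = (α₁ + 2α₂)·DIC
At pH 7.09: [H⁺]/K1 = 10^-1.08 = 0.083176, K2/[H⁺] = 10^-1.87 = 0.013490
α₁ = 1/(1 + 0.083176 + 0.013490) = 1/1.0967 = 0.9119; α₂ = α₁·K2/[H⁺] = 0.01230
α₁ + 2α₂ = 0.9365
CA = 0.9365 × 8.32 = 7.79 mmol/kg

CA = 7.79 mmol/kg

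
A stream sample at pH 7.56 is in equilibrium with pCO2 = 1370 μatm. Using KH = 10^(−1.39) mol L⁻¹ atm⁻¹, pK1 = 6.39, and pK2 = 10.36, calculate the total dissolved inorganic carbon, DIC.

[CO2*] = KH · pCO2 = 10^(−1.39) × 1370×10^-6 = 5.581×10^-5 mol/L
α₀ = 1/(1 + K1/[H⁺] + K1K2/[H⁺]²) = 1/(1 + 10^+1.17 + 10^-1.63) = 0.06323
DIC = [CO2*]/α₀ = 5.581×10^-5 / 0.06323 = 0.883 mmol/L

DIC = 0.883 mmol/L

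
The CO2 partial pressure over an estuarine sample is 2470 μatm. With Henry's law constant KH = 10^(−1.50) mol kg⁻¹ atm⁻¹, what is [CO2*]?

[CO2*] = 78.1 μmol/kg

KH = 10^(−1.50) = 3.162×10^-2 mol kg⁻¹ atm⁻¹
[CO2*] = KH · pCO2 = 3.162×10^-2 × 2470×10^-6 atm = 7.81×10^-5 mol/kg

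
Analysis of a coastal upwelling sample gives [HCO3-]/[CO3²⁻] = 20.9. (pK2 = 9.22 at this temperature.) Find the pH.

pH = 7.90

From K2 = [H⁺][CO3²⁻]/[HCO3-]:  pH = pK2 − log₁₀([HCO3-]/[CO3²⁻])
log₁₀(20.9) = +1.320
pH = 9.22 − (+1.320) = 7.90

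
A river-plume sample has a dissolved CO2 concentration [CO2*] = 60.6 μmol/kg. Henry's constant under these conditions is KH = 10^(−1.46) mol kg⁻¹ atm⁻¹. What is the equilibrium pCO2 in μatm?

KH = 10^(−1.46) = 3.467×10^-2 mol kg⁻¹ atm⁻¹
pCO2 = [CO2*]/KH = 60.6×10^-6 / 3.467×10^-2 = 1.75×10^-3 atm = 1750 μatm

pCO2 = 1750 μatm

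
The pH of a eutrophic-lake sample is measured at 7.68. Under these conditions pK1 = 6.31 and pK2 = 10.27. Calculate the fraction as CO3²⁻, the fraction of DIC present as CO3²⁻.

α₂ = 1 / (1 + [H⁺]/K2 + [H⁺]²/(K1K2)) = 1 / (1 + 10^+2.59 + 10^+1.22)
   = 1 / (1 + 389.05 + 16.596) = 1/406.64 = 0.002459

α₂ = 0.00246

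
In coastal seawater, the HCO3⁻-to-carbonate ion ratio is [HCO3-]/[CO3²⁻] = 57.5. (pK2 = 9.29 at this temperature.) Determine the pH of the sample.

pH = 7.53

From K2 = [H⁺][CO3²⁻]/[HCO3-]:  pH = pK2 − log₁₀([HCO3-]/[CO3²⁻])
log₁₀(57.5) = +1.760
pH = 9.29 − (+1.760) = 7.53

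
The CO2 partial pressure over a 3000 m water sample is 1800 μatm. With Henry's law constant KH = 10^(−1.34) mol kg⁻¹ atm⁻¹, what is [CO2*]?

KH = 10^(−1.34) = 4.571×10^-2 mol kg⁻¹ atm⁻¹
[CO2*] = KH · pCO2 = 4.571×10^-2 × 1800×10^-6 atm = 8.23×10^-5 mol/kg

[CO2*] = 82.3 μmol/kg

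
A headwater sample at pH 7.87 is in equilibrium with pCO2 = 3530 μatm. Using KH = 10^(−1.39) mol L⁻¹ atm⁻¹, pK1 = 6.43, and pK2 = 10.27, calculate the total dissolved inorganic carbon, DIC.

[CO2*] = KH · pCO2 = 10^(−1.39) × 3530×10^-6 = 1.438×10^-4 mol/L
α₀ = 1/(1 + K1/[H⁺] + K1K2/[H⁺]²) = 1/(1 + 10^+1.44 + 10^-0.96) = 0.03490
DIC = [CO2*]/α₀ = 1.438×10^-4 / 0.03490 = 4.12 mmol/L

DIC = 4.12 mmol/L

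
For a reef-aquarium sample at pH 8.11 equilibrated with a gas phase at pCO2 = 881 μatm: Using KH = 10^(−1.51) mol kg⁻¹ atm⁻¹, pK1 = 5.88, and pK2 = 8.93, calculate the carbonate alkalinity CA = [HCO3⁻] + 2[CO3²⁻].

CA = 6.02 mmol/kg

[CO2*] = KH · pCO2 = 10^(−1.51) × 881×10^-6 = 2.723×10^-5 mol/kg
α₀ = 1/(1 + K1/[H⁺] + K1K2/[H⁺]²) = 1/(1 + 10^+2.23 + 10^+1.41) = 0.005088
DIC = [CO2*]/α₀ = 2.723×10^-5 / 0.005088 = 5.351 mmol/kg
CA = (α₁ + 2α₂)·DIC = (0.8641 + 2×0.1308) × 5.351 = 6.02 mmol/kg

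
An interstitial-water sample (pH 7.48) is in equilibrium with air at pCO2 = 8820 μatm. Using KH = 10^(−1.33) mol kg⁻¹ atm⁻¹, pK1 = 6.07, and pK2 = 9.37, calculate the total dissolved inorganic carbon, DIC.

[CO2*] = KH · pCO2 = 10^(−1.33) × 8820×10^-6 = 4.125×10^-4 mol/kg
α₀ = 1/(1 + K1/[H⁺] + K1K2/[H⁺]²) = 1/(1 + 10^+1.41 + 10^-0.48) = 0.03699
DIC = [CO2*]/α₀ = 4.125×10^-4 / 0.03699 = 11.2 mmol/kg

DIC = 11.2 mmol/kg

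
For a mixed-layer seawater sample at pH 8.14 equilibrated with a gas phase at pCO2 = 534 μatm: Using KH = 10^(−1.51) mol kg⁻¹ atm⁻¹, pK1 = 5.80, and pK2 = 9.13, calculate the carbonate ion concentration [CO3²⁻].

[CO3²⁻] = 0.369 mmol/kg

[CO2*] = KH · pCO2 = 10^(−1.51) × 534×10^-6 = 1.650×10^-5 mol/kg
α₀ = 1/(1 + K1/[H⁺] + K1K2/[H⁺]²) = 1/(1 + 10^+2.34 + 10^+1.35) = 0.004129
DIC = [CO2*]/α₀ = 1.650×10^-5 / 0.004129 = 3.996 mmol/kg
[CO3²⁻] = α₂·DIC; α₂ = 0.09245, so [CO3²⁻] = 0.09245 × 3.996 = 0.369 mmol/kg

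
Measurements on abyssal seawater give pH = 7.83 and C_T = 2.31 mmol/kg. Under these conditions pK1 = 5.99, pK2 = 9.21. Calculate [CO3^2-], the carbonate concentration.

α₂ = 1 / (1 + [H⁺]/K2 + [H⁺]²/(K1K2)) = 1 / (1 + 10^+1.38 + 10^-0.46)
   = 1 / (1 + 23.988 + 0.34674) = 1/25.335 = 0.03947
[CO3²⁻] = α₂ × DIC = 0.03947 × 2.31 = 0.0912 mmol/kg

[CO3²⁻] = 0.0912 mmol/kg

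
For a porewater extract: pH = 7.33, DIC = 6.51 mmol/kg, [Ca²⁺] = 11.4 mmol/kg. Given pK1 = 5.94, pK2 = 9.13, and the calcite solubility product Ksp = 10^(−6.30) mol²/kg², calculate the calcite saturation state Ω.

α₂ = 1 / (1 + [H⁺]/K2 + [H⁺]²/(K1K2)) = 1 / (1 + 10^+1.80 + 10^+0.41)
   = 1 / (1 + 63.096 + 2.5704) = 1/66.666 = 0.01500
[CO3²⁻] = α₂ × DIC = 0.01500 × 6.51 = 0.09765 mmol/kg
Ksp = 10^(−6.30) = 5.012×10^-7
Ω = [Ca²⁺][CO3²⁻]/Ksp = (11.4×10^-3)(9.765×10^-5) / 5.012×10^-7 = 2.22

Ω = 2.22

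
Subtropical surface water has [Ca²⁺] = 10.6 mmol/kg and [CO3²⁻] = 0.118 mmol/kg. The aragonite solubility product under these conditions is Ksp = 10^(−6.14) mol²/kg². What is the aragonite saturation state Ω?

Ω = 1.73

Ksp = 10^(−6.14) = 7.244×10^-7
Ω = [Ca²⁺][CO3²⁻]/Ksp = (10.6×10^-3)(0.118×10^-3) / 7.244×10^-7 = 1.73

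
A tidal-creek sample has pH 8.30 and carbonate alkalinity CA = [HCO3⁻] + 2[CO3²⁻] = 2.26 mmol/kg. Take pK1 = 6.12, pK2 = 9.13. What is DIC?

DIC = 2.01 mmol/kg

CA = [HCO3⁻] + 2[CO3²⁻] = (α₁ + 2α₂)·DIC
At pH 8.30: [H⁺]/K1 = 10^-2.18 = 0.0066069, K2/[H⁺] = 10^-0.83 = 0.14791
α₁ = 1/(1 + 0.0066069 + 0.14791) = 1/1.1545 = 0.8662; α₂ = α₁·K2/[H⁺] = 0.1281
α₁ + 2α₂ = 1.1224
DIC = CA / (α₁ + 2α₂) = 2.26 / 1.1224 = 2.01 mmol/kg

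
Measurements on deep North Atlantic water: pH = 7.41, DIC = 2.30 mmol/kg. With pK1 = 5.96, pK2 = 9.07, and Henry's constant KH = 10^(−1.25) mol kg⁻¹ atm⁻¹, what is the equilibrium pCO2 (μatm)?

α₀ = 1 / (1 + K1/[H⁺] + K1K2/[H⁺]²) = 1 / (1 + 10^+1.45 + 10^-0.21)
   = 1 / (1 + 28.184 + 0.61660) = 1/29.800 = 0.03356
[CO2*] = α₀ × DIC = 0.03356 × 2.30 = 0.07718 mmol/kg
pCO2 = [CO2*]/KH = 7.718×10^-5 / 5.623×10^-2 = 1370 μatm

pCO2 = 1370 μatm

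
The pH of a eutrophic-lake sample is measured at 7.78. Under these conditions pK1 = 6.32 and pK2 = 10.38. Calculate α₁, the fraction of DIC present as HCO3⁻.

α₁ = 0.964

α₁ = 1 / (1 + [H⁺]/K1 + K2/[H⁺]) = 1 / (1 + 10^-1.46 + 10^-2.60)
   = 1 / (1 + 0.034674 + 0.0025119) = 1/1.0372 = 0.9641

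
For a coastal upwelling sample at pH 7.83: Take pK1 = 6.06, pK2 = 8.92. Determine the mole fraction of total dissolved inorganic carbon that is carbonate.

α₂ = 1 / (1 + [H⁺]/K2 + [H⁺]²/(K1K2)) = 1 / (1 + 10^+1.09 + 10^-0.68)
   = 1 / (1 + 12.303 + 0.20893) = 1/13.512 = 0.07401

α₂ = 0.0740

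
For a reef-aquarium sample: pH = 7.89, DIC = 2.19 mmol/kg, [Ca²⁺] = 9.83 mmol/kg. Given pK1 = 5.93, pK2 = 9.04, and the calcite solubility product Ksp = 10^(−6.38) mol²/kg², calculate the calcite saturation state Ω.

Ω = 3.38

α₂ = 1 / (1 + [H⁺]/K2 + [H⁺]²/(K1K2)) = 1 / (1 + 10^+1.15 + 10^-0.81)
   = 1 / (1 + 14.125 + 0.15488) = 1/15.280 = 0.06544
[CO3²⁻] = α₂ × DIC = 0.06544 × 2.19 = 0.1433 mmol/kg
Ksp = 10^(−6.38) = 4.169×10^-7
Ω = [Ca²⁺][CO3²⁻]/Ksp = (9.83×10^-3)(1.433×10^-4) / 4.169×10^-7 = 3.38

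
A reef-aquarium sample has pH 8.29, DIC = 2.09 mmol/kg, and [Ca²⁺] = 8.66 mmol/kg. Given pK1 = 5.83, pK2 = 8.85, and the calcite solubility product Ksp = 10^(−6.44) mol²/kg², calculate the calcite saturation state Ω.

Ω = 10.7

α₂ = 1 / (1 + [H⁺]/K2 + [H⁺]²/(K1K2)) = 1 / (1 + 10^+0.56 + 10^-1.90)
   = 1 / (1 + 3.6308 + 0.012589) = 1/4.6434 = 0.2154
[CO3²⁻] = α₂ × DIC = 0.2154 × 2.09 = 0.4501 mmol/kg
Ksp = 10^(−6.44) = 3.631×10^-7
Ω = [Ca²⁺][CO3²⁻]/Ksp = (8.66×10^-3)(4.501×10^-4) / 3.631×10^-7 = 10.7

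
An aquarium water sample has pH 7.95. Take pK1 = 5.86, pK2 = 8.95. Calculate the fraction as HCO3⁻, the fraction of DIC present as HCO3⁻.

α₁ = 0.902

α₁ = 1 / (1 + [H⁺]/K1 + K2/[H⁺]) = 1 / (1 + 10^-2.09 + 10^-1.00)
   = 1 / (1 + 0.0081283 + 0.10000) = 1/1.1081 = 0.9024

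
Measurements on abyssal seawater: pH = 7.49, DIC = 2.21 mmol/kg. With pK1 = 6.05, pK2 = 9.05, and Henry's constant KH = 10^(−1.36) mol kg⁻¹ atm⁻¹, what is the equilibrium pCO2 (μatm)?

α₀ = 1 / (1 + K1/[H⁺] + K1K2/[H⁺]²) = 1 / (1 + 10^+1.44 + 10^-0.12)
   = 1 / (1 + 27.542 + 0.75858) = 1/29.301 = 0.03413
[CO2*] = α₀ × DIC = 0.03413 × 2.21 = 0.07542 mmol/kg
pCO2 = [CO2*]/KH = 7.542×10^-5 / 4.365×10^-2 = 1730 μatm

pCO2 = 1730 μatm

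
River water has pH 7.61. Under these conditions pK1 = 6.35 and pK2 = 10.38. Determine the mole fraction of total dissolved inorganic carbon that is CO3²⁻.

α₂ = 0.00161

α₂ = 1 / (1 + [H⁺]/K2 + [H⁺]²/(K1K2)) = 1 / (1 + 10^+2.77 + 10^+1.51)
   = 1 / (1 + 588.84 + 32.359) = 1/622.20 = 0.001607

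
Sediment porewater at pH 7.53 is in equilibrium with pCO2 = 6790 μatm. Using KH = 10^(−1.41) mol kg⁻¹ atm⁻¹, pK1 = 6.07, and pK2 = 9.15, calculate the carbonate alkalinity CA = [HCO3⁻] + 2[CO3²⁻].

[CO2*] = KH · pCO2 = 10^(−1.41) × 6790×10^-6 = 2.642×10^-4 mol/kg
α₀ = 1/(1 + K1/[H⁺] + K1K2/[H⁺]²) = 1/(1 + 10^+1.46 + 10^-0.16) = 0.03275
DIC = [CO2*]/α₀ = 2.642×10^-4 / 0.03275 = 8.065 mmol/kg
CA = (α₁ + 2α₂)·DIC = (0.9446 + 2×0.02266) × 8.065 = 7.98 mmol/kg

CA = 7.98 mmol/kg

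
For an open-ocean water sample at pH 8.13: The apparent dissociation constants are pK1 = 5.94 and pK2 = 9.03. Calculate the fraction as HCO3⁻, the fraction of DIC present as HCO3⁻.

α₁ = 1 / (1 + [H⁺]/K1 + K2/[H⁺]) = 1 / (1 + 10^-2.19 + 10^-0.90)
   = 1 / (1 + 0.0064565 + 0.12589) = 1/1.1323 = 0.8831

α₁ = 0.883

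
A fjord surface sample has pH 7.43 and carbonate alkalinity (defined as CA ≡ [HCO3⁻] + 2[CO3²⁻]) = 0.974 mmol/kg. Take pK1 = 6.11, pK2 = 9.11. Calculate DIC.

DIC = 0.999 mmol/kg

CA = [HCO3⁻] + 2[CO3²⁻] = (α₁ + 2α₂)·DIC
At pH 7.43: [H⁺]/K1 = 10^-1.32 = 0.047863, K2/[H⁺] = 10^-1.68 = 0.020893
α₁ = 1/(1 + 0.047863 + 0.020893) = 1/1.0688 = 0.9357; α₂ = α₁·K2/[H⁺] = 0.01955
α₁ + 2α₂ = 0.9748
DIC = CA / (α₁ + 2α₂) = 0.974 / 0.9748 = 0.999 mmol/kg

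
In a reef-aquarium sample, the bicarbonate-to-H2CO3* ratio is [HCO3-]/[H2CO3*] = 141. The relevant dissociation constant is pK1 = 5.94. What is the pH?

pH = 8.09

From K1 = [H⁺][HCO3-]/[H2CO3*]:  pH = pK1 + log₁₀([HCO3-]/[H2CO3*])
log₁₀(141) = +2.149
pH = 5.94 + (+2.149) = 8.09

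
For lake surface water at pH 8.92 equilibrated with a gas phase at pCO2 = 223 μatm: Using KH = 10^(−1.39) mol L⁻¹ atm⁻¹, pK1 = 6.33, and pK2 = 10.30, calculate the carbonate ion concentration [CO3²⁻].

[CO3²⁻] = 0.147 mmol/L

[CO2*] = KH · pCO2 = 10^(−1.39) × 223×10^-6 = 9.085×10^-6 mol/L
α₀ = 1/(1 + K1/[H⁺] + K1K2/[H⁺]²) = 1/(1 + 10^+2.59 + 10^+1.21) = 0.002461
DIC = [CO2*]/α₀ = 9.085×10^-6 / 0.002461 = 3.691 mmol/L
[CO3²⁻] = α₂·DIC; α₂ = 0.03992, so [CO3²⁻] = 0.03992 × 3.691 = 0.147 mmol/L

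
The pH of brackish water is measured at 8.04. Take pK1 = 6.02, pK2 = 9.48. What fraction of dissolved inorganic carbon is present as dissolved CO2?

α₀ = 0.00913

α₀ = 1 / (1 + K1/[H⁺] + K1K2/[H⁺]²) = 1 / (1 + 10^+2.02 + 10^+0.58)
   = 1 / (1 + 104.71 + 3.8019) = 1/109.51 = 0.009131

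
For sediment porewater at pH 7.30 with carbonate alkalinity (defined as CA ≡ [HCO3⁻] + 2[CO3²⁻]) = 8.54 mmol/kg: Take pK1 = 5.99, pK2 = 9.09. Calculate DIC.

DIC = 8.81 mmol/kg

CA = [HCO3⁻] + 2[CO3²⁻] = (α₁ + 2α₂)·DIC
At pH 7.30: [H⁺]/K1 = 10^-1.31 = 0.048978, K2/[H⁺] = 10^-1.79 = 0.016218
α₁ = 1/(1 + 0.048978 + 0.016218) = 1/1.0652 = 0.9388; α₂ = α₁·K2/[H⁺] = 0.01523
α₁ + 2α₂ = 0.9692
DIC = CA / (α₁ + 2α₂) = 8.54 / 0.9692 = 8.81 mmol/kg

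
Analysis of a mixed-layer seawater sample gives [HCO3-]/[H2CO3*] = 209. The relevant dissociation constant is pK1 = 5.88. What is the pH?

pH = 8.20

From K1 = [H⁺][HCO3-]/[H2CO3*]:  pH = pK1 + log₁₀([HCO3-]/[H2CO3*])
log₁₀(209) = +2.320
pH = 5.88 + (+2.320) = 8.20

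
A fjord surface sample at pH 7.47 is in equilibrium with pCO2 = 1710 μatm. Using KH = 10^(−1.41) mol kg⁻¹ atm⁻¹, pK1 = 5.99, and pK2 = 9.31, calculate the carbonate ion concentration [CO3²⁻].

[CO2*] = KH · pCO2 = 10^(−1.41) × 1710×10^-6 = 6.653×10^-5 mol/kg
α₀ = 1/(1 + K1/[H⁺] + K1K2/[H⁺]²) = 1/(1 + 10^+1.48 + 10^-0.36) = 0.03161
DIC = [CO2*]/α₀ = 6.653×10^-5 / 0.03161 = 2.105 mmol/kg
[CO3²⁻] = α₂·DIC; α₂ = 0.01380, so [CO3²⁻] = 0.01380 × 2.105 = 0.0290 mmol/kg

[CO3²⁻] = 0.0290 mmol/kg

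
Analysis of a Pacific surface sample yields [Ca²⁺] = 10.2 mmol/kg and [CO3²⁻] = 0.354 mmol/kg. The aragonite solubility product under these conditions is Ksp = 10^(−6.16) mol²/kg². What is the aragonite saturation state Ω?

Ksp = 10^(−6.16) = 6.918×10^-7
Ω = [Ca²⁺][CO3²⁻]/Ksp = (10.2×10^-3)(0.354×10^-3) / 6.918×10^-7 = 5.22

Ω = 5.22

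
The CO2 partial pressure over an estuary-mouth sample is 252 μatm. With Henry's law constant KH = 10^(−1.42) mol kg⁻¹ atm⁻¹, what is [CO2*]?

KH = 10^(−1.42) = 3.802×10^-2 mol kg⁻¹ atm⁻¹
[CO2*] = KH · pCO2 = 3.802×10^-2 × 252×10^-6 atm = 9.58×10^-6 mol/kg

[CO2*] = 9.58 μmol/kg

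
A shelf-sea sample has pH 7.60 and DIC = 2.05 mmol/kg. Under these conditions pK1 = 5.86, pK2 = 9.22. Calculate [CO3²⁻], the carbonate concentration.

[CO3²⁻] = 0.0472 mmol/kg

α₂ = 1 / (1 + [H⁺]/K2 + [H⁺]²/(K1K2)) = 1 / (1 + 10^+1.62 + 10^-0.12)
   = 1 / (1 + 41.687 + 0.75858) = 1/43.446 = 0.02302
[CO3²⁻] = α₂ × DIC = 0.02302 × 2.05 = 0.0472 mmol/kg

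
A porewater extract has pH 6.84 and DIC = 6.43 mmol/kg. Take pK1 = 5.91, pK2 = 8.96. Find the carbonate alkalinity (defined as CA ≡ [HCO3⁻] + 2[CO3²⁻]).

CA = 5.80 mmol/kg

CA = [HCO3⁻] + 2[CO3²⁻] = (α₁ + 2α₂)·DIC
At pH 6.84: [H⁺]/K1 = 10^-0.93 = 0.11749, K2/[H⁺] = 10^-2.12 = 0.0075858
α₁ = 1/(1 + 0.11749 + 0.0075858) = 1/1.1251 = 0.8888; α₂ = α₁·K2/[H⁺] = 0.006742
α₁ + 2α₂ = 0.9023
CA = 0.9023 × 6.43 = 5.80 mmol/kg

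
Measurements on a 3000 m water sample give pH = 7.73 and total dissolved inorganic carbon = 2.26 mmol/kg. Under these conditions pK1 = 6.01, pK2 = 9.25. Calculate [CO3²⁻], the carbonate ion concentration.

[CO3²⁻] = 0.0650 mmol/kg

α₂ = 1 / (1 + [H⁺]/K2 + [H⁺]²/(K1K2)) = 1 / (1 + 10^+1.52 + 10^-0.20)
   = 1 / (1 + 33.113 + 0.63096) = 1/34.744 = 0.02878
[CO3²⁻] = α₂ × DIC = 0.02878 × 2.26 = 0.0650 mmol/kg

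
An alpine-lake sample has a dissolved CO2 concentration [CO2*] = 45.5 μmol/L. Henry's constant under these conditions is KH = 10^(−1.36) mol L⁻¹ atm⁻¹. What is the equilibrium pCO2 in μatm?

pCO2 = 1040 μatm

KH = 10^(−1.36) = 4.365×10^-2 mol L⁻¹ atm⁻¹
pCO2 = [CO2*]/KH = 45.5×10^-6 / 4.365×10^-2 = 1.04×10^-3 atm = 1040 μatm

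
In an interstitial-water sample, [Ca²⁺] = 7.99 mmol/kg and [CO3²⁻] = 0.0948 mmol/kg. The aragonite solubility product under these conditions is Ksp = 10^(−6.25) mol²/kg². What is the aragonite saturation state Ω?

Ksp = 10^(−6.25) = 5.623×10^-7
Ω = [Ca²⁺][CO3²⁻]/Ksp = (7.99×10^-3)(0.0948×10^-3) / 5.623×10^-7 = 1.35

Ω = 1.35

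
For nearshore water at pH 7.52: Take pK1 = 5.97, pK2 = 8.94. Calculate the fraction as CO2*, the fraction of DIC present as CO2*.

α₀ = 0.0264

α₀ = 1 / (1 + K1/[H⁺] + K1K2/[H⁺]²) = 1 / (1 + 10^+1.55 + 10^+0.13)
   = 1 / (1 + 35.481 + 1.3490) = 1/37.830 = 0.02643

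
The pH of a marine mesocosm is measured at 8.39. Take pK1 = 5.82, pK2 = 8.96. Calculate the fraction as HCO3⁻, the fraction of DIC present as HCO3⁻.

α₁ = 0.786

α₁ = 1 / (1 + [H⁺]/K1 + K2/[H⁺]) = 1 / (1 + 10^-2.57 + 10^-0.57)
   = 1 / (1 + 0.0026915 + 0.26915) = 1/1.2718 = 0.7863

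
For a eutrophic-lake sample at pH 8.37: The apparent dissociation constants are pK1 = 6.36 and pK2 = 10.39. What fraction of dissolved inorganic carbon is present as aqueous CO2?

α₀ = 0.00959

α₀ = 1 / (1 + K1/[H⁺] + K1K2/[H⁺]²) = 1 / (1 + 10^+2.01 + 10^-0.01)
   = 1 / (1 + 102.33 + 0.97724) = 1/104.31 = 0.009587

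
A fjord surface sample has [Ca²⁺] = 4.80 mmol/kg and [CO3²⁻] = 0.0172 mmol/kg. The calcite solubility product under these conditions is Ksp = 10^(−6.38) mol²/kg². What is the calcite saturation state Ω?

Ksp = 10^(−6.38) = 4.169×10^-7
Ω = [Ca²⁺][CO3²⁻]/Ksp = (4.80×10^-3)(0.0172×10^-3) / 4.169×10^-7 = 0.198

Ω = 0.198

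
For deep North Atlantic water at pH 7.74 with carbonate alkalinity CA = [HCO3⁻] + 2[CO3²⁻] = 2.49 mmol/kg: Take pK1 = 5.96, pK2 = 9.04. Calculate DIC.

CA = [HCO3⁻] + 2[CO3²⁻] = (α₁ + 2α₂)·DIC
At pH 7.74: [H⁺]/K1 = 10^-1.78 = 0.016596, K2/[H⁺] = 10^-1.30 = 0.050119
α₁ = 1/(1 + 0.016596 + 0.050119) = 1/1.0667 = 0.9375; α₂ = α₁·K2/[H⁺] = 0.04698
α₁ + 2α₂ = 1.0314
DIC = CA / (α₁ + 2α₂) = 2.49 / 1.0314 = 2.41 mmol/kg

DIC = 2.41 mmol/kg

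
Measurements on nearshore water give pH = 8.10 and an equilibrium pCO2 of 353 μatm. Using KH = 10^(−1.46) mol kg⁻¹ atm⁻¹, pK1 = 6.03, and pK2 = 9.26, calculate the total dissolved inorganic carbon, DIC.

[CO2*] = KH · pCO2 = 10^(−1.46) × 353×10^-6 = 1.224×10^-5 mol/kg
α₀ = 1/(1 + K1/[H⁺] + K1K2/[H⁺]²) = 1/(1 + 10^+2.07 + 10^+0.91) = 0.007898
DIC = [CO2*]/α₀ = 1.224×10^-5 / 0.007898 = 1.55 mmol/kg

DIC = 1.55 mmol/kg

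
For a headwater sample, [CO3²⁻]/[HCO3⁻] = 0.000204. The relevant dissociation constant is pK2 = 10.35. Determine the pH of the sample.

pH = 6.66

From K2 = [H⁺][CO3²⁻]/[HCO3⁻]:  pH = pK2 + log₁₀([CO3²⁻]/[HCO3⁻])
log₁₀(0.000204) = -3.690
pH = 10.35 + (-3.690) = 6.66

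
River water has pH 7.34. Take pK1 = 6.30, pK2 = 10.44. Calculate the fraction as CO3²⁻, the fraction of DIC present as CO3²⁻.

α₂ = 0.000727

α₂ = 1 / (1 + [H⁺]/K2 + [H⁺]²/(K1K2)) = 1 / (1 + 10^+3.10 + 10^+2.06)
   = 1 / (1 + 1258.9 + 114.82) = 1/1374.7 = 0.0007274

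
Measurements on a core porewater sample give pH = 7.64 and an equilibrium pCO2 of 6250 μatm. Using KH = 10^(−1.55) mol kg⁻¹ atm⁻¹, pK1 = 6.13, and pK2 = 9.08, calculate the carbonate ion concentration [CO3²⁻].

[CO3²⁻] = 0.207 mmol/kg

[CO2*] = KH · pCO2 = 10^(−1.55) × 6250×10^-6 = 1.761×10^-4 mol/kg
α₀ = 1/(1 + K1/[H⁺] + K1K2/[H⁺]²) = 1/(1 + 10^+1.51 + 10^+0.07) = 0.02896
DIC = [CO2*]/α₀ = 1.761×10^-4 / 0.02896 = 6.083 mmol/kg
[CO3²⁻] = α₂·DIC; α₂ = 0.03402, so [CO3²⁻] = 0.03402 × 6.083 = 0.207 mmol/kg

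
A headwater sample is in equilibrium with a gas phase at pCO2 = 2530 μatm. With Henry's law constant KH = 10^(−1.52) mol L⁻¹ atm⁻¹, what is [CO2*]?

[CO2*] = 76.4 μmol/L

KH = 10^(−1.52) = 3.020×10^-2 mol L⁻¹ atm⁻¹
[CO2*] = KH · pCO2 = 3.020×10^-2 × 2530×10^-6 atm = 7.64×10^-5 mol/L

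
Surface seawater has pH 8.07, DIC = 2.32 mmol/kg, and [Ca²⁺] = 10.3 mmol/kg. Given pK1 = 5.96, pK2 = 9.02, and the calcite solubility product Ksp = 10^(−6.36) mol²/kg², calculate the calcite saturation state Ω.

Ω = 5.48

α₂ = 1 / (1 + [H⁺]/K2 + [H⁺]²/(K1K2)) = 1 / (1 + 10^+0.95 + 10^-1.16)
   = 1 / (1 + 8.9125 + 0.069183) = 1/9.9817 = 0.1002
[CO3²⁻] = α₂ × DIC = 0.1002 × 2.32 = 0.2324 mmol/kg
Ksp = 10^(−6.36) = 4.365×10^-7
Ω = [Ca²⁺][CO3²⁻]/Ksp = (10.3×10^-3)(2.324×10^-4) / 4.365×10^-7 = 5.48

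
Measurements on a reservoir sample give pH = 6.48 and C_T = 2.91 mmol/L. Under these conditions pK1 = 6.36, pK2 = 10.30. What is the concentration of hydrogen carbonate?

[HCO3⁻] = 1.65 mmol/L

α₁ = 1 / (1 + [H⁺]/K1 + K2/[H⁺]) = 1 / (1 + 10^-0.12 + 10^-3.82)
   = 1 / (1 + 0.75858 + 0.00015136) = 1/1.7587 = 0.5686
[HCO3⁻] = α₁ × DIC = 0.5686 × 2.91 = 1.65 mmol/L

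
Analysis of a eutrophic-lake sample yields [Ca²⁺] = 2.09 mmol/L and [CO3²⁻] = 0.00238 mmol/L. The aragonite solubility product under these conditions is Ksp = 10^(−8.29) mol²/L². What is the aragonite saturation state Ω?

Ksp = 10^(−8.29) = 5.129×10^-9
Ω = [Ca²⁺][CO3²⁻]/Ksp = (2.09×10^-3)(0.00238×10^-3) / 5.129×10^-9 = 0.970

Ω = 0.970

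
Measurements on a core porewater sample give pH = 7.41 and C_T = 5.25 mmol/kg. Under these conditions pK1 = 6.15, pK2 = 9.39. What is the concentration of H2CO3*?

α₀ = 1 / (1 + K1/[H⁺] + K1K2/[H⁺]²) = 1 / (1 + 10^+1.26 + 10^-0.72)
   = 1 / (1 + 18.197 + 0.19055) = 1/19.388 = 0.05158
[CO2*] = α₀ × DIC = 0.05158 × 5.25 = 0.271 mmol/kg

[CO2*] = 0.271 mmol/kg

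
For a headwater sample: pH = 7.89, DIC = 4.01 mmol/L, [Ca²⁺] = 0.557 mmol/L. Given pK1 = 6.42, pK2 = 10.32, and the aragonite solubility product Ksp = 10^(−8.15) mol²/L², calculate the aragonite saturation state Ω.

α₂ = 1 / (1 + [H⁺]/K2 + [H⁺]²/(K1K2)) = 1 / (1 + 10^+2.43 + 10^+0.96)
   = 1 / (1 + 269.15 + 9.1201) = 1/279.27 = 0.003581
[CO3²⁻] = α₂ × DIC = 0.003581 × 4.01 = 0.01436 mmol/L = 14.36 μmol/L
Ksp = 10^(−8.15) = 7.079×10^-9
Ω = [Ca²⁺][CO3²⁻]/Ksp = (0.557×10^-3)(1.436×10^-5) / 7.079×10^-9 = 1.13

Ω = 1.13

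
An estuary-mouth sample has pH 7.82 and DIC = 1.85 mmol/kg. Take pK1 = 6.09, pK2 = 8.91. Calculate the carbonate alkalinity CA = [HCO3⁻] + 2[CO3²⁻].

CA = [HCO3⁻] + 2[CO3²⁻] = (α₁ + 2α₂)·DIC
At pH 7.82: [H⁺]/K1 = 10^-1.73 = 0.018621, K2/[H⁺] = 10^-1.09 = 0.081283
α₁ = 1/(1 + 0.018621 + 0.081283) = 1/1.0999 = 0.9092; α₂ = α₁·K2/[H⁺] = 0.07390
α₁ + 2α₂ = 1.0570
CA = 1.0570 × 1.85 = 1.96 mmol/kg

CA = 1.96 mmol/kg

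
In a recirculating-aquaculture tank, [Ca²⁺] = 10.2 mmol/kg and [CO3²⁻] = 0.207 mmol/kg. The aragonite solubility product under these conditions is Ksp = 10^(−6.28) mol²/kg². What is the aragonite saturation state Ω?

Ksp = 10^(−6.28) = 5.248×10^-7
Ω = [Ca²⁺][CO3²⁻]/Ksp = (10.2×10^-3)(0.207×10^-3) / 5.248×10^-7 = 4.02

Ω = 4.02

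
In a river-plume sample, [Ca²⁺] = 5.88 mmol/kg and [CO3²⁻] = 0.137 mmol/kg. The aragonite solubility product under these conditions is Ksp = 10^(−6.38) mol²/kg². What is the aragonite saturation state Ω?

Ω = 1.93

Ksp = 10^(−6.38) = 4.169×10^-7
Ω = [Ca²⁺][CO3²⁻]/Ksp = (5.88×10^-3)(0.137×10^-3) / 4.169×10^-7 = 1.93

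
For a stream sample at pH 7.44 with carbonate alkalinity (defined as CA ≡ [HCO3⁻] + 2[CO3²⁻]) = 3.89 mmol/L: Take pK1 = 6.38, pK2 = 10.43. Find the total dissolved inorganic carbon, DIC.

CA = [HCO3⁻] + 2[CO3²⁻] = (α₁ + 2α₂)·DIC
At pH 7.44: [H⁺]/K1 = 10^-1.06 = 0.087096, K2/[H⁺] = 10^-2.99 = 0.0010233
α₁ = 1/(1 + 0.087096 + 0.0010233) = 1/1.0881 = 0.9190; α₂ = α₁·K2/[H⁺] = 0.0009404
α₁ + 2α₂ = 0.9209
DIC = CA / (α₁ + 2α₂) = 3.89 / 0.9209 = 4.22 mmol/L

DIC = 4.22 mmol/L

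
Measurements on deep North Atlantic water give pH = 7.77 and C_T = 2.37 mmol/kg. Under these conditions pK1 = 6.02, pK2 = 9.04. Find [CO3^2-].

α₂ = 1 / (1 + [H⁺]/K2 + [H⁺]²/(K1K2)) = 1 / (1 + 10^+1.27 + 10^-0.48)
   = 1 / (1 + 18.621 + 0.33113) = 1/19.952 = 0.05012
[CO3²⁻] = α₂ × DIC = 0.05012 × 2.37 = 0.119 mmol/kg

[CO3²⁻] = 0.119 mmol/kg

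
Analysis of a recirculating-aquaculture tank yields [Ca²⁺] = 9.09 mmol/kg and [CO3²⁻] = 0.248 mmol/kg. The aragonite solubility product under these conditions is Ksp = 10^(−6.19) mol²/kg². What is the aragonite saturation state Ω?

Ksp = 10^(−6.19) = 6.457×10^-7
Ω = [Ca²⁺][CO3²⁻]/Ksp = (9.09×10^-3)(0.248×10^-3) / 6.457×10^-7 = 3.49

Ω = 3.49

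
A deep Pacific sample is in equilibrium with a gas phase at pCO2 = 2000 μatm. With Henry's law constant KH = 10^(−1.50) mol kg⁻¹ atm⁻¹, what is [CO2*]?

[CO2*] = 63.2 μmol/kg

KH = 10^(−1.50) = 3.162×10^-2 mol kg⁻¹ atm⁻¹
[CO2*] = KH · pCO2 = 3.162×10^-2 × 2000×10^-6 atm = 6.32×10^-5 mol/kg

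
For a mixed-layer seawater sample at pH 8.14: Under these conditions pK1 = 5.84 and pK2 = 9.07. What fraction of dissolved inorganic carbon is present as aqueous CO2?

α₀ = 0.00446

α₀ = 1 / (1 + K1/[H⁺] + K1K2/[H⁺]²) = 1 / (1 + 10^+2.30 + 10^+1.37)
   = 1 / (1 + 199.53 + 23.442) = 1/223.97 = 0.004465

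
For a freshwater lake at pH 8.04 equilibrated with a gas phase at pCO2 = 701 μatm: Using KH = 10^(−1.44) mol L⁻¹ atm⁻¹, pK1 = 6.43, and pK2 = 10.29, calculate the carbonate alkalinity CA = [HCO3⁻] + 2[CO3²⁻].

[CO2*] = KH · pCO2 = 10^(−1.44) × 701×10^-6 = 2.545×10^-5 mol/L
α₀ = 1/(1 + K1/[H⁺] + K1K2/[H⁺]²) = 1/(1 + 10^+1.61 + 10^-0.64) = 0.02383
DIC = [CO2*]/α₀ = 2.545×10^-5 / 0.02383 = 1.068 mmol/L
CA = (α₁ + 2α₂)·DIC = (0.9707 + 2×0.005459) × 1.068 = 1.05 mmol/L

CA = 1.05 mmol/L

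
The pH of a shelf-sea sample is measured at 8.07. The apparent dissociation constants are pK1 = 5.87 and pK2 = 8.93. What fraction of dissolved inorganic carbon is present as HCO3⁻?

α₁ = 0.874

α₁ = 1 / (1 + [H⁺]/K1 + K2/[H⁺]) = 1 / (1 + 10^-2.20 + 10^-0.86)
   = 1 / (1 + 0.0063096 + 0.13804) = 1/1.1443 = 0.8739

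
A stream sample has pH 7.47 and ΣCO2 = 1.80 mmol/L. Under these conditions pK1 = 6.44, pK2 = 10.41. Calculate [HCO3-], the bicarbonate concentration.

α₁ = 1 / (1 + [H⁺]/K1 + K2/[H⁺]) = 1 / (1 + 10^-1.03 + 10^-2.94)
   = 1 / (1 + 0.093325 + 0.0011482) = 1/1.0945 = 0.9137
[HCO3⁻] = α₁ × DIC = 0.9137 × 1.80 = 1.64 mmol/L

[HCO3⁻] = 1.64 mmol/L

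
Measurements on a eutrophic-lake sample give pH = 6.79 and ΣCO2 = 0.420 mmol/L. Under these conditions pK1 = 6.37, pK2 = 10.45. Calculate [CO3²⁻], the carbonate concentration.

[CO3²⁻] = 0.0666 μmol/L

α₂ = 1 / (1 + [H⁺]/K2 + [H⁺]²/(K1K2)) = 1 / (1 + 10^+3.66 + 10^+3.24)
   = 1 / (1 + 4570.9 + 1737.8) = 1/6309.7 = 0.0001585
[CO3²⁻] = α₂ × DIC = 0.0001585 × 0.420 = 6.66×10^-5 mmol/L = 0.0666 μmol/L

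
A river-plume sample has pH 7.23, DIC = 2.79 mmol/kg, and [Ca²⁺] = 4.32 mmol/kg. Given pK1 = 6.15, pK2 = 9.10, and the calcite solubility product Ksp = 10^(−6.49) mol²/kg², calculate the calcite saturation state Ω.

Ω = 0.458

α₂ = 1 / (1 + [H⁺]/K2 + [H⁺]²/(K1K2)) = 1 / (1 + 10^+1.87 + 10^+0.79)
   = 1 / (1 + 74.131 + 6.1660) = 1/81.297 = 0.01230
[CO3²⁻] = α₂ × DIC = 0.01230 × 2.79 = 0.03432 mmol/kg
Ksp = 10^(−6.49) = 3.236×10^-7
Ω = [Ca²⁺][CO3²⁻]/Ksp = (4.32×10^-3)(3.432×10^-5) / 3.236×10^-7 = 0.458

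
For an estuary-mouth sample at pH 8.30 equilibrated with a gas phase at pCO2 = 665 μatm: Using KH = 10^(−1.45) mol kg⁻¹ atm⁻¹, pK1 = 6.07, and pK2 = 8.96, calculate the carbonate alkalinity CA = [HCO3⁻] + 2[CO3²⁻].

[CO2*] = KH · pCO2 = 10^(−1.45) × 665×10^-6 = 2.360×10^-5 mol/kg
α₀ = 1/(1 + K1/[H⁺] + K1K2/[H⁺]²) = 1/(1 + 10^+2.23 + 10^+1.57) = 0.004808
DIC = [CO2*]/α₀ = 2.360×10^-5 / 0.004808 = 4.907 mmol/kg
CA = (α₁ + 2α₂)·DIC = (0.8166 + 2×0.1786) × 4.907 = 5.76 mmol/kg

CA = 5.76 mmol/kg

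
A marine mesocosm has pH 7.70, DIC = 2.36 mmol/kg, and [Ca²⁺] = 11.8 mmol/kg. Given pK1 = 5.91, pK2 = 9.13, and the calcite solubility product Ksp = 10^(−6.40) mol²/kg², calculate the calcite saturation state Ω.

α₂ = 1 / (1 + [H⁺]/K2 + [H⁺]²/(K1K2)) = 1 / (1 + 10^+1.43 + 10^-0.36)
   = 1 / (1 + 26.915 + 0.43652) = 1/28.352 = 0.03527
[CO3²⁻] = α₂ × DIC = 0.03527 × 2.36 = 0.08324 mmol/kg
Ksp = 10^(−6.40) = 3.981×10^-7
Ω = [Ca²⁺][CO3²⁻]/Ksp = (11.8×10^-3)(8.324×10^-5) / 3.981×10^-7 = 2.47

Ω = 2.47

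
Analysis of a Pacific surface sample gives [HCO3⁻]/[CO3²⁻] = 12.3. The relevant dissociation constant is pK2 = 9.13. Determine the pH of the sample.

pH = 8.04

From K2 = [H⁺][CO3²⁻]/[HCO3⁻]:  pH = pK2 − log₁₀([HCO3⁻]/[CO3²⁻])
log₁₀(12.3) = +1.090
pH = 9.13 − (+1.090) = 8.04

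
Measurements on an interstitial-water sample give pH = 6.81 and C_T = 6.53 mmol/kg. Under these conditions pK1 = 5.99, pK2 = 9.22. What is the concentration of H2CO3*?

[CO2*] = 0.856 mmol/kg

α₀ = 1 / (1 + K1/[H⁺] + K1K2/[H⁺]²) = 1 / (1 + 10^+0.82 + 10^-1.59)
   = 1 / (1 + 6.6069 + 0.025704) = 1/7.6326 = 0.1310
[CO2*] = α₀ × DIC = 0.1310 × 6.53 = 0.856 mmol/kg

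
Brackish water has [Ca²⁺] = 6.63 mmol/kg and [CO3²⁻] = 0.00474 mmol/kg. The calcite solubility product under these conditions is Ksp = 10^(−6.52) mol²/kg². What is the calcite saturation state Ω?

Ω = 0.104

Ksp = 10^(−6.52) = 3.020×10^-7
Ω = [Ca²⁺][CO3²⁻]/Ksp = (6.63×10^-3)(0.00474×10^-3) / 3.020×10^-7 = 0.104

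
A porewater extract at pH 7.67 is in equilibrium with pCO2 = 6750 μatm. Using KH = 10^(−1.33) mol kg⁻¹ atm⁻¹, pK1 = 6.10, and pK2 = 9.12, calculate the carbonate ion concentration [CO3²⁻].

[CO2*] = KH · pCO2 = 10^(−1.33) × 6750×10^-6 = 3.157×10^-4 mol/kg
α₀ = 1/(1 + K1/[H⁺] + K1K2/[H⁺]²) = 1/(1 + 10^+1.57 + 10^+0.12) = 0.02533
DIC = [CO2*]/α₀ = 3.157×10^-4 / 0.02533 = 12.46 mmol/kg
[CO3²⁻] = α₂·DIC; α₂ = 0.03340, so [CO3²⁻] = 0.03340 × 12.46 = 0.416 mmol/kg

[CO3²⁻] = 0.416 mmol/kg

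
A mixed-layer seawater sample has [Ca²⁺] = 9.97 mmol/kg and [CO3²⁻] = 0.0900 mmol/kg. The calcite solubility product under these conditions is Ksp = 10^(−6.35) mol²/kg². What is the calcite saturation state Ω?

Ω = 2.01

Ksp = 10^(−6.35) = 4.467×10^-7
Ω = [Ca²⁺][CO3²⁻]/Ksp = (9.97×10^-3)(0.0900×10^-3) / 4.467×10^-7 = 2.01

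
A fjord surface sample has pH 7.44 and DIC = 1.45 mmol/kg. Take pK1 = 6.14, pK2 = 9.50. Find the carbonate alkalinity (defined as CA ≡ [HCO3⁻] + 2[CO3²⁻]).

CA = 1.39 mmol/kg

CA = [HCO3⁻] + 2[CO3²⁻] = (α₁ + 2α₂)·DIC
At pH 7.44: [H⁺]/K1 = 10^-1.30 = 0.050119, K2/[H⁺] = 10^-2.06 = 0.0087096
α₁ = 1/(1 + 0.050119 + 0.0087096) = 1/1.0588 = 0.9444; α₂ = α₁·K2/[H⁺] = 0.008226
α₁ + 2α₂ = 0.9609
CA = 0.9609 × 1.45 = 1.39 mmol/kg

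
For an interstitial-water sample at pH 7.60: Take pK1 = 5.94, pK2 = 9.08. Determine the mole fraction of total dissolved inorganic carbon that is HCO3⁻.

α₁ = 0.948

α₁ = 1 / (1 + [H⁺]/K1 + K2/[H⁺]) = 1 / (1 + 10^-1.66 + 10^-1.48)
   = 1 / (1 + 0.021878 + 0.033113) = 1/1.0550 = 0.9479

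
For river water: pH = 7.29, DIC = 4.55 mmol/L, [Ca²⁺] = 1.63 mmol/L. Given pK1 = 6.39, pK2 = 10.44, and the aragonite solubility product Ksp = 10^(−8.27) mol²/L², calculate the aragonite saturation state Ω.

α₂ = 1 / (1 + [H⁺]/K2 + [H⁺]²/(K1K2)) = 1 / (1 + 10^+3.15 + 10^+2.25)
   = 1 / (1 + 1412.5 + 177.83) = 1/1591.4 = 0.0006284
[CO3²⁻] = α₂ × DIC = 0.0006284 × 4.55 = 0.002859 mmol/L = 2.859 μmol/L
Ksp = 10^(−8.27) = 5.370×10^-9
Ω = [Ca²⁺][CO3²⁻]/Ksp = (1.63×10^-3)(2.859×10^-6) / 5.370×10^-9 = 0.868

Ω = 0.868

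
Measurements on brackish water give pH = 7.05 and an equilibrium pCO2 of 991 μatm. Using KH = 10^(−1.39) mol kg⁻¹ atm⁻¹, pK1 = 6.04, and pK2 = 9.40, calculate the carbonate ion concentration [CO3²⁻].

[CO3²⁻] = 1.85 μmol/kg

[CO2*] = KH · pCO2 = 10^(−1.39) × 991×10^-6 = 4.037×10^-5 mol/kg
α₀ = 1/(1 + K1/[H⁺] + K1K2/[H⁺]²) = 1/(1 + 10^+1.01 + 10^-1.34) = 0.08866
DIC = [CO2*]/α₀ = 4.037×10^-5 / 0.08866 = 0.4553 mmol/kg
[CO3²⁻] = α₂·DIC; α₂ = 0.004053, so [CO3²⁻] = 0.004053 × 0.4553 = 0.00185 mmol/kg = 1.85 μmol/kg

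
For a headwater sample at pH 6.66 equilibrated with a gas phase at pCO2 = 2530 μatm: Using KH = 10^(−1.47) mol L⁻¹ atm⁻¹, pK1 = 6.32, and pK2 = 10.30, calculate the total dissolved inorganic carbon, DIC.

DIC = 0.273 mmol/L

[CO2*] = KH · pCO2 = 10^(−1.47) × 2530×10^-6 = 8.573×10^-5 mol/L
α₀ = 1/(1 + K1/[H⁺] + K1K2/[H⁺]²) = 1/(1 + 10^+0.34 + 10^-3.30) = 0.3137
DIC = [CO2*]/α₀ = 8.573×10^-5 / 0.3137 = 0.273 mmol/L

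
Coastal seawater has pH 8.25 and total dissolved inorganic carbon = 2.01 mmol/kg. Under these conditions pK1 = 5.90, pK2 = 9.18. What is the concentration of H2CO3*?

[CO2*] = 8.00 μmol/kg

α₀ = 1 / (1 + K1/[H⁺] + K1K2/[H⁺]²) = 1 / (1 + 10^+2.35 + 10^+1.42)
   = 1 / (1 + 223.87 + 26.303) = 1/251.17 = 0.003981
[CO2*] = α₀ × DIC = 0.003981 × 2.01 = 0.00800 mmol/kg = 8.00 μmol/kg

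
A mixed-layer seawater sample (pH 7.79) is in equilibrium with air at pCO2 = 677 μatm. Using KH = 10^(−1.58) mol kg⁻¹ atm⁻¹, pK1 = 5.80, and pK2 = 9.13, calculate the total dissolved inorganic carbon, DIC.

[CO2*] = KH · pCO2 = 10^(−1.58) × 677×10^-6 = 1.781×10^-5 mol/kg
α₀ = 1/(1 + K1/[H⁺] + K1K2/[H⁺]²) = 1/(1 + 10^+1.99 + 10^+0.65) = 0.009691
DIC = [CO2*]/α₀ = 1.781×10^-5 / 0.009691 = 1.84 mmol/kg

DIC = 1.84 mmol/kg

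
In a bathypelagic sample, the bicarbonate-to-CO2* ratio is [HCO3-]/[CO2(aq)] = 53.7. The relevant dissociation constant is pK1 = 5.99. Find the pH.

From K1 = [H⁺][HCO3-]/[CO2(aq)]:  pH = pK1 + log₁₀([HCO3-]/[CO2(aq)])
log₁₀(53.7) = +1.730
pH = 5.99 + (+1.730) = 7.72

pH = 7.72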